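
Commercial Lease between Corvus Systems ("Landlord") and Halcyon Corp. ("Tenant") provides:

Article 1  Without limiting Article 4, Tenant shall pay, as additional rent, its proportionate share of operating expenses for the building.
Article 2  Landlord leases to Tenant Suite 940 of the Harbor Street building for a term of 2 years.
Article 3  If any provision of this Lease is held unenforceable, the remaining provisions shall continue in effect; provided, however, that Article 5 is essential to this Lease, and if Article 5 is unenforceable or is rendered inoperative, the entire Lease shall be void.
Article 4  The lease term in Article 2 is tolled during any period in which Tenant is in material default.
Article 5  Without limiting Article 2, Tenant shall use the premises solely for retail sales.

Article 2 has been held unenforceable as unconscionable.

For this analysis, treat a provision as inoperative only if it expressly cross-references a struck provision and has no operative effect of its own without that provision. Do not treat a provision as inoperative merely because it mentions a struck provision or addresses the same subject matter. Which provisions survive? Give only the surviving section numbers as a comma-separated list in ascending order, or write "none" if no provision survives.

1, 3, 5

Article 2 is struck. Article 4 does nothing except set the tolling of the lease term by reference to Article 2; with Article 2 gone it has no independent effect and is inoperative. Article 5 mentions Article 2 but its own obligation stands independently of Article 2, so Article 5 is not affected. Although Article 1 refers to Article 4, its operative terms do not depend on Article 4, so it remains in effect. Article 3 makes Article 5 an essential term, but Article 5 is unaffected, so the severability proviso in Article 3 preserves the remaining provisions. That leaves Article 1, Article 3, and Article 5 in effect.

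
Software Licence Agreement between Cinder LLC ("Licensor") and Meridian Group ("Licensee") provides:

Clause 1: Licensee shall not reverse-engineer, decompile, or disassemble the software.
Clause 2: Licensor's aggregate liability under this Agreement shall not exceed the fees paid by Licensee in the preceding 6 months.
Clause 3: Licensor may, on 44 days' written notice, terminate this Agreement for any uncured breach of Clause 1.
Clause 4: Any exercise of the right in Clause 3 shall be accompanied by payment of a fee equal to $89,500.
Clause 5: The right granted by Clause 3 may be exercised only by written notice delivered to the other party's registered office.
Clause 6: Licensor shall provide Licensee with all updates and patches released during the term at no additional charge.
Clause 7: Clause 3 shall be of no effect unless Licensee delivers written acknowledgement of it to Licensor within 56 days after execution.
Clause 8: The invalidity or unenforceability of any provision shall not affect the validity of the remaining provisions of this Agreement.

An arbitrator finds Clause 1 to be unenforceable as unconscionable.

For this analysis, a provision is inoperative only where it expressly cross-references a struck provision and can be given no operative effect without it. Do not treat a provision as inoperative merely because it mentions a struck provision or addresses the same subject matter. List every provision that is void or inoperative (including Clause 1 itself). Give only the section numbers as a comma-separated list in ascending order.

Clause 1 is struck. The only function of Clause 3 is the termination right for breach of Clause 1, so it cannot stand once Clause 1 is removed. Clause 4 has no operative effect of its own apart from Clause 3 and is therefore inoperative. Clause 5 operates only by reference to Clause 3, so it falls with Clause 3. Clause 7 merely fixes the acknowledgement condition for Clause 3; with Clause 3 gone it has nothing to operate on and falls away. Clause 8 is a severability clause and preserves every provision that can still be given independent effect. Clause 2, Clause 6, and Clause 8 remain in effect.

1, 3, 4, 5, 7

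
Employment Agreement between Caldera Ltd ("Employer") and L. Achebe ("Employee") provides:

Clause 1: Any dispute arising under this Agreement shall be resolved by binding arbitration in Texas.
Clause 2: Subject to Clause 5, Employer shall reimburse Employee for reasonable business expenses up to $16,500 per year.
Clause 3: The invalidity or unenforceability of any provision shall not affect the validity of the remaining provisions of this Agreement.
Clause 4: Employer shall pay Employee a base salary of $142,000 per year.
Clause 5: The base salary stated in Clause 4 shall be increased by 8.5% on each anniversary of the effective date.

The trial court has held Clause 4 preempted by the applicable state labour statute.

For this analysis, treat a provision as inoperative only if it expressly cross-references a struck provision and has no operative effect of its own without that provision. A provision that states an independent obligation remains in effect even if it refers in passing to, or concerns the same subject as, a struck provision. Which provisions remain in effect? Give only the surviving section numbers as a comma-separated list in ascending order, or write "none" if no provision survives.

Clause 4 is struck. Clause 5 operates only by reference to Clause 4, so it falls with Clause 4. Clause 2 mentions Clause 5 but its own obligation stands independently of Clause 5, so Clause 2 is not affected. Under the severability clause in Clause 3, the remaining provisions continue in force. Clause 1, Clause 2, and Clause 3 remain in effect.

1, 2, 3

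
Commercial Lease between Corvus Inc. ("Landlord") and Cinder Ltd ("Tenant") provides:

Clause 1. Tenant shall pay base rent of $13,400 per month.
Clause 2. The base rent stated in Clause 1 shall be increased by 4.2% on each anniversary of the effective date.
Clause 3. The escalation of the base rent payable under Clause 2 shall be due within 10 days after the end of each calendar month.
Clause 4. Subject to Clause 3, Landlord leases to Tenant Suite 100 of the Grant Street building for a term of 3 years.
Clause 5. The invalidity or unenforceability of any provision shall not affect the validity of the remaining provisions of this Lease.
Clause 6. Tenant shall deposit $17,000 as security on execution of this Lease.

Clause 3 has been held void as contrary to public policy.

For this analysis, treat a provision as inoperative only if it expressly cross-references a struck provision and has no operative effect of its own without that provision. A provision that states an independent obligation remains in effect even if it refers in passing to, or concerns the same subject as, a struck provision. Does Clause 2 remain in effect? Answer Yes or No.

Clause 3 is struck. Clause 4 mentions Clause 3 but its own obligation stands independently of Clause 3, so Clause 4 is not affected. No other provision's operative terms depend on Clause 3. Under the severability clause in Clause 5, the remaining provisions continue in force. The provisions still in force are Clause 1, Clause 2, Clause 4, Clause 5, and Clause 6. Clause 2 is among the surviving provisions, so the answer is yes.

Yes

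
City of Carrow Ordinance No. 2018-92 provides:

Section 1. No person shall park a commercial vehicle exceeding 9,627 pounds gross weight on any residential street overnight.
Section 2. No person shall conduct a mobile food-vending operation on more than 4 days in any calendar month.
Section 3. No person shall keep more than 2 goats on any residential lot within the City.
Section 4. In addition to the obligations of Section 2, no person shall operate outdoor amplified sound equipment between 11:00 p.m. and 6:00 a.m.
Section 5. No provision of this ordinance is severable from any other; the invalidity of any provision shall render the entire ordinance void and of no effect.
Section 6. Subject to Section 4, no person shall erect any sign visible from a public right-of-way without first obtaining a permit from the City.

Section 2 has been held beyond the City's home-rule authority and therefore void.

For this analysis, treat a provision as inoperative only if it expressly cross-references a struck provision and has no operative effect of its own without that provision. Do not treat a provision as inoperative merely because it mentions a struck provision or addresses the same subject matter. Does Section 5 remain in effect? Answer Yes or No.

Section 2 is struck. No other provision's operative terms depend on Section 2. Section 5 provides that the ordinance is not severable, so the invalidity of any one provision voids the entire ordinance. No provision of the ordinance survives. Section 5 is among the inoperative provisions, so the answer is no.

No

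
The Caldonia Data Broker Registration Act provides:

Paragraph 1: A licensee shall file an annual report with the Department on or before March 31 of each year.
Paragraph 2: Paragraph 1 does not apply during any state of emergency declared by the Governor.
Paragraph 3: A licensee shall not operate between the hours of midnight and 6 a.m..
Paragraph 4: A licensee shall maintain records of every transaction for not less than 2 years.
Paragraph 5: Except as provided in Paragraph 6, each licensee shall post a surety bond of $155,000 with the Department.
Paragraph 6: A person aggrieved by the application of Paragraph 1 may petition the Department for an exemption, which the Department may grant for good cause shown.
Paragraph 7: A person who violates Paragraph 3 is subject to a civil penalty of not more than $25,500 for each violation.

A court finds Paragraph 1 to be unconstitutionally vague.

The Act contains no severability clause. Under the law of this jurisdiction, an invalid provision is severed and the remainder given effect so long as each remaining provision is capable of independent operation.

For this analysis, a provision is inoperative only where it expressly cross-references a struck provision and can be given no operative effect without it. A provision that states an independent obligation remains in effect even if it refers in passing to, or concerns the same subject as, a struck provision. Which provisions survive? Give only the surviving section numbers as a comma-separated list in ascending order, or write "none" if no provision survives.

3, 4, 5, 7

Paragraph 1 is struck. Paragraph 2 has no operative effect of its own apart from Paragraph 1 and is therefore inoperative. Paragraph 6 merely fixes the exemption procedure for Paragraph 1; with Paragraph 1 gone it has nothing to operate on and falls away. Paragraph 5 mentions Paragraph 6 but its own obligation stands independently of Paragraph 6, so Paragraph 5 is not affected. Under the stated default rule, only provisions that cannot operate independently fall away; the rest are enforced. Paragraph 3, Paragraph 4, Paragraph 5, and Paragraph 7 remain in effect.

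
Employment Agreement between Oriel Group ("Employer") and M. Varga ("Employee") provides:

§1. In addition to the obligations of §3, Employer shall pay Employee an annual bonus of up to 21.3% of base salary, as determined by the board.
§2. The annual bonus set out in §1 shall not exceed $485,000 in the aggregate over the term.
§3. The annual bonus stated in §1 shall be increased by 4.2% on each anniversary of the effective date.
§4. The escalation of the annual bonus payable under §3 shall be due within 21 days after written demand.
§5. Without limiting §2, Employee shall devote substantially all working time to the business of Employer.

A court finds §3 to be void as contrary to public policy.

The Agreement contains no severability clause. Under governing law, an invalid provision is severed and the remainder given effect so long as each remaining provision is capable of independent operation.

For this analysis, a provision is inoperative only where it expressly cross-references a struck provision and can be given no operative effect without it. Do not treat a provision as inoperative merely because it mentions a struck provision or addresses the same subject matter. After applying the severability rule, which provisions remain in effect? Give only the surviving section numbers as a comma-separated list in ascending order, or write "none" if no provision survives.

§3 is struck. §4 operates only by reference to §3, so it falls with §3. §1 mentions §3 but its own obligation stands independently of §3, so §1 is not affected. With no severability clause, the stated default rule severs what cannot stand and enforces each remaining provision that can operate on its own. §1, §2, and §5 remain in effect.

1, 2, 5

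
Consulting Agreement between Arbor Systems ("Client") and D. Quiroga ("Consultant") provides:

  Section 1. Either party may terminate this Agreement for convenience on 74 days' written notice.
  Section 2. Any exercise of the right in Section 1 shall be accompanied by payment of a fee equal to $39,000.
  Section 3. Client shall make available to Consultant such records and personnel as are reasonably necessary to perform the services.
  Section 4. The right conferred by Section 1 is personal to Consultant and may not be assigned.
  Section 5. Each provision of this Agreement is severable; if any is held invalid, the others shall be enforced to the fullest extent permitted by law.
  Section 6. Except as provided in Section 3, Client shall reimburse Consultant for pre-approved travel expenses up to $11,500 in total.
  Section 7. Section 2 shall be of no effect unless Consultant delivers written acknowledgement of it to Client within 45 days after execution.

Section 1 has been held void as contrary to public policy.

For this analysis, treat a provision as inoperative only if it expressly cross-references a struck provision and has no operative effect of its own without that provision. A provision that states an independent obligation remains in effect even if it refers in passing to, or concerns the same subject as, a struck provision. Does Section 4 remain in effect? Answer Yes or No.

No

Section 1 is struck. Section 2 operates only by reference to Section 1, so it falls with Section 1. Section 4 merely fixes the non-assignment of Section 1; with Section 1 gone it has nothing to operate on and falls away. Section 7 operates only by reference to Section 2, so it falls with Section 2. Under the severability clause in Section 5, the remaining provisions continue in force. That leaves Section 3, Section 5, and Section 6 in effect. Section 4 is among the inoperative provisions, so the answer is no.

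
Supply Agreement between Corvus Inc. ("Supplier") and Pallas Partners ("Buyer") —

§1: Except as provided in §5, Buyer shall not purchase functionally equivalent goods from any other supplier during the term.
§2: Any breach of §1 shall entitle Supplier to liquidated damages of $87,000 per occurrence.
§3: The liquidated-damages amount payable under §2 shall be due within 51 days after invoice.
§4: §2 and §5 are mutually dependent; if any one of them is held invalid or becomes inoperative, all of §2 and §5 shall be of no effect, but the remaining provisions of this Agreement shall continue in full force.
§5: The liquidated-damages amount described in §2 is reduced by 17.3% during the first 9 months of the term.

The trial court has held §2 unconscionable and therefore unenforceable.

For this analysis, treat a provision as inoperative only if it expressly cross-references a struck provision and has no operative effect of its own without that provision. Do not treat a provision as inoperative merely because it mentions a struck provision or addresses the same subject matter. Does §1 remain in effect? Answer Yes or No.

Yes

§2 is struck. §3 does nothing except set the payment deadline for the liquidated-damages amount by reference to §2; with §2 gone it has no independent effect and is inoperative. §5 operates only by reference to §2, so it falls with §2. §1 mentions §5 but its own obligation stands independently of §5, so §1 is not affected. §4 declares §2 and §5 mutually dependent; since one of them has fallen, all of them are of no effect. The remainder continues in force under §4. The provisions still in force are §1 and §4. §1 is among the surviving provisions, so the answer is yes.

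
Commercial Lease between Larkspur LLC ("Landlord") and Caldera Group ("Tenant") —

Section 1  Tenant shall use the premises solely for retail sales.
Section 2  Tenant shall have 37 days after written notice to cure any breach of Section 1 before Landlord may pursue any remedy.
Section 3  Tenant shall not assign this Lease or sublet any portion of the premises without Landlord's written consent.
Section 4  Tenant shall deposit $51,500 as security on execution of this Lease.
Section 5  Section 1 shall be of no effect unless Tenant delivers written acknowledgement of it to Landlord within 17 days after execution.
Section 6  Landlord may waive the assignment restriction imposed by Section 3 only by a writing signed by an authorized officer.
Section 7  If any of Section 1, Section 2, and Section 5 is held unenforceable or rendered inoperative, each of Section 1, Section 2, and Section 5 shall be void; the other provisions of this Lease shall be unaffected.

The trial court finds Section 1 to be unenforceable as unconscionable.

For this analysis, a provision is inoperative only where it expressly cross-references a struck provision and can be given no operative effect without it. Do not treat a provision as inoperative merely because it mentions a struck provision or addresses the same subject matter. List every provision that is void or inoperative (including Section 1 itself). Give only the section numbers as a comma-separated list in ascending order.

1, 2, 5

Section 1 is struck. The only function of Section 2 is the cure period for breach of Section 1, so it cannot stand once Section 1 is removed. The only function of Section 5 is the acknowledgement condition for Section 1, so it cannot stand once Section 1 is removed. Section 7 declares Section 1, Section 2, and Section 5 mutually dependent; since one of them has fallen, all of them are of no effect. The remainder continues in force under Section 7. Section 3, Section 4, Section 6, and Section 7 remain in effect.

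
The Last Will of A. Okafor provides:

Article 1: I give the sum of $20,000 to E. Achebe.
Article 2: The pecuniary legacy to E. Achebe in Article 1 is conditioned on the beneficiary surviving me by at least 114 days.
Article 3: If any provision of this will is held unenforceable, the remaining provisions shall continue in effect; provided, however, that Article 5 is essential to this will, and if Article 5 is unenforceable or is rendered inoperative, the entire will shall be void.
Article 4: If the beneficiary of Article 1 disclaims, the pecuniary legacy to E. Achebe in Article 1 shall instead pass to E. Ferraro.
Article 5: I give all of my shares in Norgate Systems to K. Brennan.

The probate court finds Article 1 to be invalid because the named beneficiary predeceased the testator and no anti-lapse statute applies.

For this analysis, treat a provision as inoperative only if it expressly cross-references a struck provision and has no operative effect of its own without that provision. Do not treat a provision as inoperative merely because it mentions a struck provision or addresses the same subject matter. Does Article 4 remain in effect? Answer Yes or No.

Article 1 is struck. Article 2 operates only by reference to Article 1, so it falls with Article 1. Article 4 has no operative effect of its own apart from Article 1 and is therefore inoperative. Article 3 makes Article 5 an essential term, but Article 5 is unaffected, so the severability proviso in Article 3 preserves the remaining provisions. That leaves Article 3 and Article 5 in effect. Article 4 is among the inoperative provisions, so the answer is no.

No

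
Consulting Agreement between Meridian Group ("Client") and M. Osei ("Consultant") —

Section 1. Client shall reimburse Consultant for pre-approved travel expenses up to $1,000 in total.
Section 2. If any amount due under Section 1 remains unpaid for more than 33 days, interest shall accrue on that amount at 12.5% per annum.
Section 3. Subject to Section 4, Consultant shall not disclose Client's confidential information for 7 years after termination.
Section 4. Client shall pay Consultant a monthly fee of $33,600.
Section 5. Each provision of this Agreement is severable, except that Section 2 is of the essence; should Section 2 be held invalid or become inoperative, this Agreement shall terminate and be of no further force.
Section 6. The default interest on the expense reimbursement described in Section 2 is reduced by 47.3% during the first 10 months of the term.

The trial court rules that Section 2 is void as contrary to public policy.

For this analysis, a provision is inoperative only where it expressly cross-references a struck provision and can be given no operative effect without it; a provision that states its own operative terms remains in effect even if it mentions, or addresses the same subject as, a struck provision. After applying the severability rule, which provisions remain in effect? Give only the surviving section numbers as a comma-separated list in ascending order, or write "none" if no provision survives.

Section 2 is struck. Section 6 has no operative effect of its own apart from Section 2 and is therefore inoperative. Section 5 makes Section 2 an essential term, and Section 2 is the provision held invalid; under Section 5, the entire Agreement is therefore void. No provision of the Agreement survives.

none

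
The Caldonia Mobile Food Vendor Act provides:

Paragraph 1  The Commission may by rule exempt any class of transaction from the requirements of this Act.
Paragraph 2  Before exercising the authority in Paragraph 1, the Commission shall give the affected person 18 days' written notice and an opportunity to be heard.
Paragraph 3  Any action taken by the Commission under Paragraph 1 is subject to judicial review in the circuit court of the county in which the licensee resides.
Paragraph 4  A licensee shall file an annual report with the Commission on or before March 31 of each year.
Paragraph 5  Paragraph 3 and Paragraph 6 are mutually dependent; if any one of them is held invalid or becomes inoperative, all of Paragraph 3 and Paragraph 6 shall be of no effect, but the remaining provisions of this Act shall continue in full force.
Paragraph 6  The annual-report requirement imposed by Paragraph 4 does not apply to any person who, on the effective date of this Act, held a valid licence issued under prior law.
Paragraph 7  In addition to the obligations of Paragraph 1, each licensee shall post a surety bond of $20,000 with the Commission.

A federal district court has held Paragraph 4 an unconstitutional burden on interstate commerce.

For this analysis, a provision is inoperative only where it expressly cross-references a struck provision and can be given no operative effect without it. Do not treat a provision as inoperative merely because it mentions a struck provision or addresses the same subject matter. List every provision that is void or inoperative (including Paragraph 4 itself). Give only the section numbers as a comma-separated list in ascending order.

3, 4, 6

Paragraph 4 is struck. The only function of Paragraph 6 is the grandfather exemption from Paragraph 4, so it cannot stand once Paragraph 4 is removed. Paragraph 5 declares Paragraph 3 and Paragraph 6 mutually dependent; since one of them has fallen, all of them are of no effect. That brings down Paragraph 3 as well. The remainder continues in force under Paragraph 5. The provisions still in force are Paragraph 1, Paragraph 2, Paragraph 5, and Paragraph 7.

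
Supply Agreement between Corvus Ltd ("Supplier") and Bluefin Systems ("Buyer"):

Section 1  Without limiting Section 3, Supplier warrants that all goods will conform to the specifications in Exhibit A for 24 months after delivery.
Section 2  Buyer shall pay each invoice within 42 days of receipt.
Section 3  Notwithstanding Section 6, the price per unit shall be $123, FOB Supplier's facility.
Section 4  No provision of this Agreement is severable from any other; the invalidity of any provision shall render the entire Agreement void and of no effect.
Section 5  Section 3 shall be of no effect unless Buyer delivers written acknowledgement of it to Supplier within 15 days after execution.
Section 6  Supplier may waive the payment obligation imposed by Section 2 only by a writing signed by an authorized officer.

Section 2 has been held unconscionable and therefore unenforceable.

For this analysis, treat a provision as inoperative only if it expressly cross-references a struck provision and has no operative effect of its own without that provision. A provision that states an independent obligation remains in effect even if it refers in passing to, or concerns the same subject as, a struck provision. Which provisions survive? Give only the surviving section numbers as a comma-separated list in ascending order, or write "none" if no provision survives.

Section 2 is struck. Section 6 merely fixes the waiver condition for Section 2; with Section 2 gone it has nothing to operate on and falls away. Section 4 provides that the Agreement is not severable, so the invalidity of any one provision voids the entire Agreement. No provision of the Agreement survives.

none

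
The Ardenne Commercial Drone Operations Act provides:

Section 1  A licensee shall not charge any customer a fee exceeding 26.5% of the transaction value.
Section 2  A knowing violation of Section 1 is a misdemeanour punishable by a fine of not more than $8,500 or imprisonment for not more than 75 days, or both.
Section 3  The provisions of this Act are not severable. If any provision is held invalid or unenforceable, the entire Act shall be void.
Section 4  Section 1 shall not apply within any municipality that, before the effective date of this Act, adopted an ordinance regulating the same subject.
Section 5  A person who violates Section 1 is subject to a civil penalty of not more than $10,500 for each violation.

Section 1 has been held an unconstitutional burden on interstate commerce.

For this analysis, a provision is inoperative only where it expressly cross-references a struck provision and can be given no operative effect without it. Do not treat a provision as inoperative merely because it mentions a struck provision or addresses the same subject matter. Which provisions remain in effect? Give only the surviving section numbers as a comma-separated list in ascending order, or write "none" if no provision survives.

none

Section 1 is struck. Section 2 has no operative effect of its own apart from Section 1 and is therefore inoperative. Section 4 has no operative effect of its own apart from Section 1 and is therefore inoperative. The only function of Section 5 is the civil penalty for violating Section 1, so it cannot stand once Section 1 is removed. Section 3 provides that the Act is not severable, so the invalidity of any one provision voids the entire Act. No provision of the Act survives.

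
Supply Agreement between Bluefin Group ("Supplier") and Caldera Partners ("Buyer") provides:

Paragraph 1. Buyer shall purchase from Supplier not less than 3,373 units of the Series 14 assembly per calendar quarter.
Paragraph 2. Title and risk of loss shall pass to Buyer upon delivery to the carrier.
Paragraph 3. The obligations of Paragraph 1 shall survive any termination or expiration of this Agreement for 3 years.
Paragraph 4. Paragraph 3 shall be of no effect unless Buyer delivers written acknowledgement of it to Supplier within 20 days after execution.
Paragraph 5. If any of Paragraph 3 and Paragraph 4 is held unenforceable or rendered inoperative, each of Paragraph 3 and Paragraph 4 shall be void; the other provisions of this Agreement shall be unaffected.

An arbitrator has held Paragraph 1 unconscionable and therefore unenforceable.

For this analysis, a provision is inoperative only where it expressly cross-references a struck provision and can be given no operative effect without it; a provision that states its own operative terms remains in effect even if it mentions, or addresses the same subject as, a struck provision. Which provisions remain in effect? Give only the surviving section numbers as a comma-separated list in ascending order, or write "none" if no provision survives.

2, 5

Paragraph 1 is struck. Paragraph 3 has no operative effect of its own apart from Paragraph 1 and is therefore inoperative. Paragraph 4 merely fixes the acknowledgement condition for Paragraph 3; with Paragraph 3 gone it has nothing to operate on and falls away. Paragraph 5 declares Paragraph 3 and Paragraph 4 mutually dependent; since one of them has fallen, all of them are of no effect. The remainder continues in force under Paragraph 5. That leaves Paragraph 2 and Paragraph 5 in effect.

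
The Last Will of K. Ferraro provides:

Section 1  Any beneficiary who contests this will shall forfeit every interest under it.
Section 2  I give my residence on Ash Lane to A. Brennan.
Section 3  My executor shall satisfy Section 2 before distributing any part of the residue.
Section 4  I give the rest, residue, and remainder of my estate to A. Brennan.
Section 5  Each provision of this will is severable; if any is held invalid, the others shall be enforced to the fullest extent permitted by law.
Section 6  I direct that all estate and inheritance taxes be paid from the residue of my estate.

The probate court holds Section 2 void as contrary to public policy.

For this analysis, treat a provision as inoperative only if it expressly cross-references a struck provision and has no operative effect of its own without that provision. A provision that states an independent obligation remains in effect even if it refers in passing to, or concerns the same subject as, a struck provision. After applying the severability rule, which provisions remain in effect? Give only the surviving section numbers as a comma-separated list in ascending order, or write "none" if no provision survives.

1, 4, 5, 6

Section 2 is struck. Section 3 merely fixes the priority direction for Section 2; with Section 2 gone it has nothing to operate on and falls away. Section 5 is a severability clause and preserves every provision that can still be given independent effect. That leaves Section 1, Section 4, Section 5, and Section 6 in effect.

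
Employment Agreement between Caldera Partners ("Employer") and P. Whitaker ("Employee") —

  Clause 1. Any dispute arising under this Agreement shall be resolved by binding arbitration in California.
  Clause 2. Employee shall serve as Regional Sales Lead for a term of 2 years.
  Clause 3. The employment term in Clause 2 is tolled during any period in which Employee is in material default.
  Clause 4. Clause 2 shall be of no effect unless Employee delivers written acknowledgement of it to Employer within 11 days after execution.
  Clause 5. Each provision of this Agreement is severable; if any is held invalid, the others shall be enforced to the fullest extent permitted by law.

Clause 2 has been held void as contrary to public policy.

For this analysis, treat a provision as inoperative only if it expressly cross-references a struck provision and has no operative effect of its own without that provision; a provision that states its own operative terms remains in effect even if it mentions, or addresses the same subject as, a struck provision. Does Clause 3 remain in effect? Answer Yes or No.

Clause 2 is struck. Clause 3 does nothing except set the tolling of the employment term by reference to Clause 2; with Clause 2 gone it has no independent effect and is inoperative. Clause 4 merely fixes the acknowledgement condition for Clause 2; with Clause 2 gone it has nothing to operate on and falls away. Clause 5 is a severability clause and preserves every provision that can still be given independent effect. The provisions still in force are Clause 1 and Clause 5. Clause 3 is among the inoperative provisions, so the answer is no.

No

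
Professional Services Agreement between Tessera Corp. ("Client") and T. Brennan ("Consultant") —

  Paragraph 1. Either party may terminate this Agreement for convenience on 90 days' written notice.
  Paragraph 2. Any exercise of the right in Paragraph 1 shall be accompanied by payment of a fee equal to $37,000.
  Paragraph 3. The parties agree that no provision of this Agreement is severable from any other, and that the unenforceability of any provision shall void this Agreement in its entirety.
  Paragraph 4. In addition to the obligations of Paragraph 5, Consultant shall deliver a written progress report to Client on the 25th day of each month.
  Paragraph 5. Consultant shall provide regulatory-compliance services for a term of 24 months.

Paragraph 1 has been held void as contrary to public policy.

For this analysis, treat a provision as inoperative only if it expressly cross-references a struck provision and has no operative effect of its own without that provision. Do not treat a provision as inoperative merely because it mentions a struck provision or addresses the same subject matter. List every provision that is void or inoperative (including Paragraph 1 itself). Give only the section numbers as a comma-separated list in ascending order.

1, 2, 3, 4, 5

Paragraph 1 is struck. Paragraph 2 has no operative effect of its own apart from Paragraph 1 and is therefore inoperative. Paragraph 3 provides that the Agreement is not severable, so the invalidity of any one provision voids the entire Agreement. No provision of the Agreement survives.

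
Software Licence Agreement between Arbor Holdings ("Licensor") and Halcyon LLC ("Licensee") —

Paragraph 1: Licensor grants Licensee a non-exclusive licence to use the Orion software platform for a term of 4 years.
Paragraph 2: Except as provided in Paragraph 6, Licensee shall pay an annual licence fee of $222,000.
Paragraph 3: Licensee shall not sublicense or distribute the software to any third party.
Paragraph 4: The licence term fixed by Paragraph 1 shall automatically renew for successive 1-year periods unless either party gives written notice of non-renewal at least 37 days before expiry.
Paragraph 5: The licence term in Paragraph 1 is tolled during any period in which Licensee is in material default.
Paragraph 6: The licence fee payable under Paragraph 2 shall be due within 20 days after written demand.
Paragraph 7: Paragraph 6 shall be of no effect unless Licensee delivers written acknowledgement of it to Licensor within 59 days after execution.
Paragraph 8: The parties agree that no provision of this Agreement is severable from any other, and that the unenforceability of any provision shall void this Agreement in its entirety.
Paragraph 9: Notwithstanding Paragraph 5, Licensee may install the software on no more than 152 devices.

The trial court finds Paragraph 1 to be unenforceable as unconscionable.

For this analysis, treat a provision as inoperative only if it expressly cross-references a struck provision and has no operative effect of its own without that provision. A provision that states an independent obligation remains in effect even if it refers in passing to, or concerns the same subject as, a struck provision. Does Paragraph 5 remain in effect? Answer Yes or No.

No

Paragraph 1 is struck. Paragraph 4 operates only by reference to Paragraph 1, so it falls with Paragraph 1. Paragraph 5 operates only by reference to Paragraph 1, so it falls with Paragraph 1. Paragraph 8 provides that the Agreement is not severable, so the invalidity of any one provision voids the entire Agreement. No provision of the Agreement survives. Paragraph 5 is among the inoperative provisions, so the answer is no.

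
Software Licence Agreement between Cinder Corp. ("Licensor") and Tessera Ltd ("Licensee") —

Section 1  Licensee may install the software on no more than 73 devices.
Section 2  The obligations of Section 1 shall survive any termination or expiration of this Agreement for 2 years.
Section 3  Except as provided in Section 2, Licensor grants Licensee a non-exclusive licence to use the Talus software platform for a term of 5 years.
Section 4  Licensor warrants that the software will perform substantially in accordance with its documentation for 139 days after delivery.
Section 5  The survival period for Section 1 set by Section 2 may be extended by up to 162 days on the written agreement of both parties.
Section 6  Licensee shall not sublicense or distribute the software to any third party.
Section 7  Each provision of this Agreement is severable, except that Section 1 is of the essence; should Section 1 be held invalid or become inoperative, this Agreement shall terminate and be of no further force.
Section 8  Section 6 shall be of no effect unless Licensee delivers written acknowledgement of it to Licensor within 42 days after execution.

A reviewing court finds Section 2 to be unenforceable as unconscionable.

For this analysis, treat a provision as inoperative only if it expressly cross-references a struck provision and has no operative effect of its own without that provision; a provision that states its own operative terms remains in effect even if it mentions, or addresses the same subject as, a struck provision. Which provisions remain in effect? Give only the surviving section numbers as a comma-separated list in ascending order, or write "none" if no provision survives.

1, 3, 4, 6, 7, 8

Section 2 is struck. The whole of Section 5 is the extension of the survival period for Section 1, defined by reference to Section 2, so Section 5 cannot stand once Section 2 is removed. Section 3 mentions Section 2 but its own obligation stands independently of Section 2, so Section 3 is not affected. Section 7 makes Section 1 an essential term, but Section 1 is unaffected, so the severability proviso in Section 7 preserves the remaining provisions. The provisions still in force are Section 1, Section 3, Section 4, Section 6, Section 7, and Section 8.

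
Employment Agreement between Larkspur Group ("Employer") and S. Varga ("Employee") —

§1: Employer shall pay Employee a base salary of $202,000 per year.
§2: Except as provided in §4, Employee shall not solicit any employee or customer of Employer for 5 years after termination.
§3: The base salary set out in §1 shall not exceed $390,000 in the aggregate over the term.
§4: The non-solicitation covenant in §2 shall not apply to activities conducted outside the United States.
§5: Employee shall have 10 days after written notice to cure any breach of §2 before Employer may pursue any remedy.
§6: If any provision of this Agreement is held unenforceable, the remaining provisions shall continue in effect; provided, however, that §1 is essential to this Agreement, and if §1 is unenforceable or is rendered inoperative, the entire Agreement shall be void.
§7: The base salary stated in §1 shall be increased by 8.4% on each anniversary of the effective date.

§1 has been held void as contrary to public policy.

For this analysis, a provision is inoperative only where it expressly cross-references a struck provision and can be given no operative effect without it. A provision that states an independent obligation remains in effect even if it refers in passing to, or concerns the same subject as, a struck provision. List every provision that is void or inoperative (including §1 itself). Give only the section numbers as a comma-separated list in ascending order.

§1 is struck. §3 has no operative effect of its own apart from §1 and is therefore inoperative. The whole of §7 is the escalation of the base salary, defined by reference to §1, so §7 cannot stand once §1 is removed. §6 makes §1 an essential term, and §1 is the provision held invalid; under §6, the entire Agreement is therefore void. No provision of the Agreement survives.

1, 2, 3, 4, 5, 6, 7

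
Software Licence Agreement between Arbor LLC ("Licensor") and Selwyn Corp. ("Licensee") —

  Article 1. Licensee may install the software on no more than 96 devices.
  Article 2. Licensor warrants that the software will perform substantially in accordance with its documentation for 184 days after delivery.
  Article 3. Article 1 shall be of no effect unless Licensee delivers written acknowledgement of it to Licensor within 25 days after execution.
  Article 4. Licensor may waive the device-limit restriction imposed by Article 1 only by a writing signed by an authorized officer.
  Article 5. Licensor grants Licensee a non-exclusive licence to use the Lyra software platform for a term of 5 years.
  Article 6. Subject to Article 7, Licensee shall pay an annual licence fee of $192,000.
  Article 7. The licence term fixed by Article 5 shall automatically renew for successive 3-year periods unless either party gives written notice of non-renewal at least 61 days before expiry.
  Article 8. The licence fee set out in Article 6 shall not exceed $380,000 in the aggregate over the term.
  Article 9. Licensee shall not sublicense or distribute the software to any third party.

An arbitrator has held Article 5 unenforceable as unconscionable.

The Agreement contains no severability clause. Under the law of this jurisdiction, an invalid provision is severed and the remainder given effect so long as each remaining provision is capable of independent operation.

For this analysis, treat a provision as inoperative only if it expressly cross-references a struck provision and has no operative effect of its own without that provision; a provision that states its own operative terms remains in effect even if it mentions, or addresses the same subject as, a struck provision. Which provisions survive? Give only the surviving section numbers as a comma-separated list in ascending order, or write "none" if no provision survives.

Article 5 is struck. Article 7 operates only by reference to Article 5, so it falls with Article 5. Article 6 mentions Article 7 but its own obligation stands independently of Article 7, so Article 6 is not affected. Under the stated default rule, only provisions that cannot operate independently fall away; the rest are enforced. That leaves Article 1, Article 2, Article 3, Article 4, Article 6, Article 8, and Article 9 in effect.

1, 2, 3, 4, 6, 8, 9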